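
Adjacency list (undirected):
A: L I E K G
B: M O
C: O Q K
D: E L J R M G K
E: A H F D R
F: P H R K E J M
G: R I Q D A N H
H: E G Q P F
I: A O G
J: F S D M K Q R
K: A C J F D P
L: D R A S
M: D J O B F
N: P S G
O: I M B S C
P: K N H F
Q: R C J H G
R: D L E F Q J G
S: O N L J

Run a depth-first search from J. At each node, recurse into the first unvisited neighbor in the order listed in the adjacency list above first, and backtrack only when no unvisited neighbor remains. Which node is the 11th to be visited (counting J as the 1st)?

Visit J
J → F
F → P
P → K
K → A
A → L
L → D
D → E
E → H
H → G
G → R
R → Q
Q → C
C → O
O → I
O → M
M → B
O → S
S → N

Visit order: J, F, P, K, A, L, D, E, H, G, R, Q, C, O, I, M, B, S, N

R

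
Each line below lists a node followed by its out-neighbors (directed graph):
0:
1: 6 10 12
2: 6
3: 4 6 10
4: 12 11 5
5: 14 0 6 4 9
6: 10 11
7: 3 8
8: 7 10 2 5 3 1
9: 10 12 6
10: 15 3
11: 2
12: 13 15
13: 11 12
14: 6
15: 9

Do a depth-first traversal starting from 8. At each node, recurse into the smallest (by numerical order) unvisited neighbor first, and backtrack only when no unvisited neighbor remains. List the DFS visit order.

8 1 6 10 3 4 5 0 9 12 13 11 2 15 14 7

Visit 8
8 → 1
1 → 6
6 → 10
10 → 3
3 → 4
4 → 5
5 → 0
5 → 9
9 → 12
12 → 13
13 → 11
11 → 2
12 → 15
5 → 14
8 → 7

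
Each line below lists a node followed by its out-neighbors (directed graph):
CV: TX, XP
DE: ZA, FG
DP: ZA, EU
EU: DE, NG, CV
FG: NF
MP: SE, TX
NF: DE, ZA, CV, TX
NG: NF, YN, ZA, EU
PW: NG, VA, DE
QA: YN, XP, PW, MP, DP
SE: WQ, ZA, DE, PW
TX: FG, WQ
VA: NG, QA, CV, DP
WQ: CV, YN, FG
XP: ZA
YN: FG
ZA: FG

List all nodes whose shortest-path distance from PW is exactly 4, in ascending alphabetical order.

SE, WQ

Level 0: PW
Level 1: DE, NG, VA
Level 2: CV, DP, EU, FG, NF, QA, YN, ZA
Level 3: MP, TX, XP
Level 4: SE, WQ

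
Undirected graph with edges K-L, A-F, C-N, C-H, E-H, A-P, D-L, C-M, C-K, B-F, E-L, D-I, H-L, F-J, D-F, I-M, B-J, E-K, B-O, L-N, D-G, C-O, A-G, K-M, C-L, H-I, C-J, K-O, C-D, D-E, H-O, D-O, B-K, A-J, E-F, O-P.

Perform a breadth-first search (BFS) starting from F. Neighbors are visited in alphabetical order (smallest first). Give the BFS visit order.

F A B D E J G P K O C I L H M N

Visit F; enqueue A, B, D, E, J → queue [A, B, D, E, J]
Visit A; enqueue G, P → queue [B, D, E, J, G, P]
Visit B; enqueue K, O → queue [D, E, J, G, P, K, O]
Visit D; enqueue C, I, L → queue [E, J, G, P, K, O, C, I, L]
Visit E; enqueue H → queue [J, G, P, K, O, C, I, L, H]
Visit J → queue [G, P, K, O, C, I, L, H]
Visit G → queue [P, K, O, C, I, L, H]
Visit P → queue [K, O, C, I, L, H]
Visit K; enqueue M → queue [O, C, I, L, H, M]
Visit O → queue [C, I, L, H, M]
Visit C; enqueue N → queue [I, L, H, M, N]
Visit I → queue [L, H, M, N]
Visit L → queue [H, M, N]
Visit H → queue [M, N]
Visit M → queue [N]
Visit N → queue []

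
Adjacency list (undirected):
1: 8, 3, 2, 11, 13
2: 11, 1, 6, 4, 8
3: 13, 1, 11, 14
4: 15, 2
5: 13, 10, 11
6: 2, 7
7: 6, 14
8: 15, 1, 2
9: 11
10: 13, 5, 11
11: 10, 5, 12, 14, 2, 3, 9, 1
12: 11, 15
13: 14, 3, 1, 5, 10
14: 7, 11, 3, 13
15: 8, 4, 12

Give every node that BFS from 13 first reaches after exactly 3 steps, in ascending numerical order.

4, 6, 9, 12, 15

Level 0: 13
Level 1: 1, 3, 5, 10, 14
Level 2: 2, 7, 8, 11
Level 3: 4, 6, 9, 12, 15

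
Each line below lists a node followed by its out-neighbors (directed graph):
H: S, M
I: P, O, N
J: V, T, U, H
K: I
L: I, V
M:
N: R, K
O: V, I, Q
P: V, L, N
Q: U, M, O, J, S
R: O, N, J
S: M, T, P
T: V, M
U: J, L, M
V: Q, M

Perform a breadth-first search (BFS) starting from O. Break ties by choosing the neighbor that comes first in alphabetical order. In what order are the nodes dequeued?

O, I, Q, V, N, P, J, M, S, U, K, R, L, H, T

Visit O; enqueue I, Q, V → queue [I, Q, V]
Visit I; enqueue N, P → queue [Q, V, N, P]
Visit Q; enqueue J, M, S, U → queue [V, N, P, J, M, S, U]
Visit V → queue [N, P, J, M, S, U]
Visit N; enqueue K, R → queue [P, J, M, S, U, K, R]
Visit P; enqueue L → queue [J, M, S, U, K, R, L]
Visit J; enqueue H, T → queue [M, S, U, K, R, L, H, T]
Visit M → queue [S, U, K, R, L, H, T]
Visit S → queue [U, K, R, L, H, T]
Visit U → queue [K, R, L, H, T]
Visit K → queue [R, L, H, T]
Visit R → queue [L, H, T]
Visit L → queue [H, T]
Visit H → queue [T]
Visit T → queue []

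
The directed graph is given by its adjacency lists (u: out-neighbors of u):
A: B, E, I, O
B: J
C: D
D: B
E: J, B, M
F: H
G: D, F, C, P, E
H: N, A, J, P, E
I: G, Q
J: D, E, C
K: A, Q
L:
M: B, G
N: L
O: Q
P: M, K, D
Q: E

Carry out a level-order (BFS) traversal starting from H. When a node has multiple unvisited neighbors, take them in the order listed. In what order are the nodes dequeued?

H → N → A → J → P → E → L → B → I → O → D → C → M → K → G → Q → F

Visit H; enqueue N, A, J, P, E → queue [N, A, J, P, E]
Visit N; enqueue L → queue [A, J, P, E, L]
Visit A; enqueue B, I, O → queue [J, P, E, L, B, I, O]
Visit J; enqueue D, C → queue [P, E, L, B, I, O, D, C]
Visit P; enqueue M, K → queue [E, L, B, I, O, D, C, M, K]
Visit E → queue [L, B, I, O, D, C, M, K]
Visit L → queue [B, I, O, D, C, M, K]
Visit B → queue [I, O, D, C, M, K]
Visit I; enqueue G, Q → queue [O, D, C, M, K, G, Q]
Visit O → queue [D, C, M, K, G, Q]
Visit D → queue [C, M, K, G, Q]
Visit C → queue [M, K, G, Q]
Visit M → queue [K, G, Q]
Visit K → queue [G, Q]
Visit G; enqueue F → queue [Q, F]
Visit Q → queue [F]
Visit F → queue []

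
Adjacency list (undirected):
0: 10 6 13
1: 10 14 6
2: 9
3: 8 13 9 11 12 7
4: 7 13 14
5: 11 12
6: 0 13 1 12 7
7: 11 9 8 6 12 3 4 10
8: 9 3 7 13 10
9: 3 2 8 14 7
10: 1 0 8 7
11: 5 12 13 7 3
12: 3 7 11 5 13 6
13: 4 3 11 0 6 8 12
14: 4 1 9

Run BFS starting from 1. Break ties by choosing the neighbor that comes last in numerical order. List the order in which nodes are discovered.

1, 14, 10, 6, 9, 4, 8, 7, 0, 13, 12, 3, 2, 11, 5

Visit 1; enqueue 14, 10, 6 → queue [14, 10, 6]
Visit 14; enqueue 9, 4 → queue [10, 6, 9, 4]
Visit 10; enqueue 8, 7, 0 → queue [6, 9, 4, 8, 7, 0]
Visit 6; enqueue 13, 12 → queue [9, 4, 8, 7, 0, 13, 12]
Visit 9; enqueue 3, 2 → queue [4, 8, 7, 0, 13, 12, 3, 2]
Visit 4 → queue [8, 7, 0, 13, 12, 3, 2]
Visit 8 → queue [7, 0, 13, 12, 3, 2]
Visit 7; enqueue 11 → queue [0, 13, 12, 3, 2, 11]
Visit 0 → queue [13, 12, 3, 2, 11]
Visit 13 → queue [12, 3, 2, 11]
Visit 12; enqueue 5 → queue [3, 2, 11, 5]
Visit 3 → queue [2, 11, 5]
Visit 2 → queue [11, 5]
Visit 11 → queue [5]
Visit 5 → queue []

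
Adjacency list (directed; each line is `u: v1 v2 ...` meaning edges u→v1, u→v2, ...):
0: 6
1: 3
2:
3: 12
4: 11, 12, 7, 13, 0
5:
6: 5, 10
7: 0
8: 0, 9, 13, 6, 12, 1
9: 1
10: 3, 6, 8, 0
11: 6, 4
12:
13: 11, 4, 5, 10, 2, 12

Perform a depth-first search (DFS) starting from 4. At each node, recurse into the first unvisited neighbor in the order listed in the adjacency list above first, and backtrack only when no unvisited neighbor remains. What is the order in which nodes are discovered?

Visit 4
4 → 11
11 → 6
6 → 5
6 → 10
10 → 3
3 → 12
10 → 8
8 → 0
8 → 9
9 → 1
8 → 13
13 → 2
4 → 7

4, 11, 6, 5, 10, 3, 12, 8, 0, 9, 1, 13, 2, 7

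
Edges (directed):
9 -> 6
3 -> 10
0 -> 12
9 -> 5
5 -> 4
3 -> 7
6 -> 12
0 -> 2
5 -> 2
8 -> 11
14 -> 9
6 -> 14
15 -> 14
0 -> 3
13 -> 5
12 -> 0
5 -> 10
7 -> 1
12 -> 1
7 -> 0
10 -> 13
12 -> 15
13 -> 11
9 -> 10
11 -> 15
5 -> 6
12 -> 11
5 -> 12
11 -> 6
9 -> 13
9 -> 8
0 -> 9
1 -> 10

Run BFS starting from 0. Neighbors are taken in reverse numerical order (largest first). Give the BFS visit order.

Visit 0; enqueue 12, 9, 3, 2 → queue [12, 9, 3, 2]
Visit 12; enqueue 15, 11, 1 → queue [9, 3, 2, 15, 11, 1]
Visit 9; enqueue 13, 10, 8, 6, 5 → queue [3, 2, 15, 11, 1, 13, 10, 8, 6, 5]
Visit 3; enqueue 7 → queue [2, 15, 11, 1, 13, 10, 8, 6, 5, 7]
Visit 2 → queue [15, 11, 1, 13, 10, 8, 6, 5, 7]
Visit 15; enqueue 14 → queue [11, 1, 13, 10, 8, 6, 5, 7, 14]
Visit 11 → queue [1, 13, 10, 8, 6, 5, 7, 14]
Visit 1 → queue [13, 10, 8, 6, 5, 7, 14]
Visit 13 → queue [10, 8, 6, 5, 7, 14]
Visit 10 → queue [8, 6, 5, 7, 14]
Visit 8 → queue [6, 5, 7, 14]
Visit 6 → queue [5, 7, 14]
Visit 5; enqueue 4 → queue [7, 14, 4]
Visit 7 → queue [14, 4]
Visit 14 → queue [4]
Visit 4 → queue []

0, 12, 9, 3, 2, 15, 11, 1, 13, 10, 8, 6, 5, 7, 14, 4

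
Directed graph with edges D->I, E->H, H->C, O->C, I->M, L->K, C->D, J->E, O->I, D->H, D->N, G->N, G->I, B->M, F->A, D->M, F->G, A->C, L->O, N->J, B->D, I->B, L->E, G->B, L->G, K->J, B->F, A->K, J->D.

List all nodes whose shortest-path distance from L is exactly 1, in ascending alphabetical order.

E, G, K, O

Level 0: L
Level 1: E, G, K, O
Level 2: B, C, H, I, J, N
Level 3: D, F, M
Level 4: A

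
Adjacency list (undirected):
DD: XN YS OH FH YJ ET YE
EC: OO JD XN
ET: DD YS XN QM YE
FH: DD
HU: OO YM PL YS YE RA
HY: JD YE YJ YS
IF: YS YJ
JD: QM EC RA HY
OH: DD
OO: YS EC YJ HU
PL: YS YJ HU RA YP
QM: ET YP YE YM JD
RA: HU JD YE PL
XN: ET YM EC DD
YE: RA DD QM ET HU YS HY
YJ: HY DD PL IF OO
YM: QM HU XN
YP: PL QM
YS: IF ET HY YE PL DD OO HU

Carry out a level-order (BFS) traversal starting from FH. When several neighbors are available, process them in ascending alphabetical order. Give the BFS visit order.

Visit FH; enqueue DD → queue [DD]
Visit DD; enqueue ET, OH, XN, YE, YJ, YS → queue [ET, OH, XN, YE, YJ, YS]
Visit ET; enqueue QM → queue [OH, XN, YE, YJ, YS, QM]
Visit OH → queue [XN, YE, YJ, YS, QM]
Visit XN; enqueue EC, YM → queue [YE, YJ, YS, QM, EC, YM]
Visit YE; enqueue HU, HY, RA → queue [YJ, YS, QM, EC, YM, HU, HY, RA]
Visit YJ; enqueue IF, OO, PL → queue [YS, QM, EC, YM, HU, HY, RA, IF, OO, PL]
Visit YS → queue [QM, EC, YM, HU, HY, RA, IF, OO, PL]
Visit QM; enqueue JD, YP → queue [EC, YM, HU, HY, RA, IF, OO, PL, JD, YP]
Visit EC → queue [YM, HU, HY, RA, IF, OO, PL, JD, YP]
Visit YM → queue [HU, HY, RA, IF, OO, PL, JD, YP]
Visit HU → queue [HY, RA, IF, OO, PL, JD, YP]
Visit HY → queue [RA, IF, OO, PL, JD, YP]
Visit RA → queue [IF, OO, PL, JD, YP]
Visit IF → queue [OO, PL, JD, YP]
Visit OO → queue [PL, JD, YP]
Visit PL → queue [JD, YP]
Visit JD → queue [YP]
Visit YP → queue []

FH, DD, ET, OH, XN, YE, YJ, YS, QM, EC, YM, HU, HY, RA, IF, OO, PL, JD, YP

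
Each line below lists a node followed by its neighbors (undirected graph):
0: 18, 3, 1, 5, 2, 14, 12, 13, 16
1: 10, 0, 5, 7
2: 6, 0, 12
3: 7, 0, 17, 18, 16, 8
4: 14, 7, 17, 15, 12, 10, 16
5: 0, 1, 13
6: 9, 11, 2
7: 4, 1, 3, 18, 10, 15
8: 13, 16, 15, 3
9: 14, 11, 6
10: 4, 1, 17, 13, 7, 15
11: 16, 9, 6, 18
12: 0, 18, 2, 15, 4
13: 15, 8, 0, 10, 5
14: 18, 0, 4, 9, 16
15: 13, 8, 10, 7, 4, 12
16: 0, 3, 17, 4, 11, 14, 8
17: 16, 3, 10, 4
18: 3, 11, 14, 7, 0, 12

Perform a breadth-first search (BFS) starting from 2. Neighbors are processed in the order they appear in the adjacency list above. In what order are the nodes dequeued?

2 → 6 → 0 → 12 → 9 → 11 → 18 → 3 → 1 → 5 → 14 → 13 → 16 → 15 → 4 → 7 → 17 → 8 → 10

Visit 2; enqueue 6, 0, 12 → queue [6, 0, 12]
Visit 6; enqueue 9, 11 → queue [0, 12, 9, 11]
Visit 0; enqueue 18, 3, 1, 5, 14, 13, 16 → queue [12, 9, 11, 18, 3, 1, 5, 14, 13, 16]
Visit 12; enqueue 15, 4 → queue [9, 11, 18, 3, 1, 5, 14, 13, 16, 15, 4]
Visit 9 → queue [11, 18, 3, 1, 5, 14, 13, 16, 15, 4]
Visit 11 → queue [18, 3, 1, 5, 14, 13, 16, 15, 4]
Visit 18; enqueue 7 → queue [3, 1, 5, 14, 13, 16, 15, 4, 7]
Visit 3; enqueue 17, 8 → queue [1, 5, 14, 13, 16, 15, 4, 7, 17, 8]
Visit 1; enqueue 10 → queue [5, 14, 13, 16, 15, 4, 7, 17, 8, 10]
Visit 5 → queue [14, 13, 16, 15, 4, 7, 17, 8, 10]
Visit 14 → queue [13, 16, 15, 4, 7, 17, 8, 10]
Visit 13 → queue [16, 15, 4, 7, 17, 8, 10]
Visit 16 → queue [15, 4, 7, 17, 8, 10]
Visit 15 → queue [4, 7, 17, 8, 10]
Visit 4 → queue [7, 17, 8, 10]
Visit 7 → queue [17, 8, 10]
Visit 17 → queue [8, 10]
Visit 8 → queue [10]
Visit 10 → queue []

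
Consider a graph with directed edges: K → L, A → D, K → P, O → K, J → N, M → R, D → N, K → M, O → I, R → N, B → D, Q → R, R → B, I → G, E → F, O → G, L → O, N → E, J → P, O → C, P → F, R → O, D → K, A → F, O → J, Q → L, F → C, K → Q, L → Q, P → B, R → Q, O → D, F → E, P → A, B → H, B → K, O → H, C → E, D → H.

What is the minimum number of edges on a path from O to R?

Level 0: O
Level 1: C, D, G, H, I, J, K
Level 2: E, L, M, N, P, Q
Level 3: A, B, F, R
R first appears at level 3.

3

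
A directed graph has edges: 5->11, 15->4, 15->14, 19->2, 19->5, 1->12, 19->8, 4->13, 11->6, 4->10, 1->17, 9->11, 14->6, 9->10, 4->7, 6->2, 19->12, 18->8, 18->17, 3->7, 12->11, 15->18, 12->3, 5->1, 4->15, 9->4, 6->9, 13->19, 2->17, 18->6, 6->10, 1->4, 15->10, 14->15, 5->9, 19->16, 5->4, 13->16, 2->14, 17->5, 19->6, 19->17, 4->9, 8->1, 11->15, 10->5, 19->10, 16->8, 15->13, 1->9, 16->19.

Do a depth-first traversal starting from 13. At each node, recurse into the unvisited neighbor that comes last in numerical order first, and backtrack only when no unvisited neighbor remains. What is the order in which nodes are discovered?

Visit 13
13 → 19
19 → 17
17 → 5
5 → 11
11 → 15
15 → 18
18 → 8
8 → 1
1 → 12
12 → 3
3 → 7
1 → 9
9 → 10
9 → 4
18 → 6
6 → 2
2 → 14
19 → 16

13 19 17 5 11 15 18 8 1 12 3 7 9 10 4 6 2 14 16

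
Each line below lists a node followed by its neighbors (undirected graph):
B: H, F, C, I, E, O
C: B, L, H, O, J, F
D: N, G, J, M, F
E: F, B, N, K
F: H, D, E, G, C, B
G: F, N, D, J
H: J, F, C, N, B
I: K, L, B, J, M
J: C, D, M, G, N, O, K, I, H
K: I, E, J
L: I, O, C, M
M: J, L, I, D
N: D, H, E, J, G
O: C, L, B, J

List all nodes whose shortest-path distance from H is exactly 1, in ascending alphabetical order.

B, C, F, J, N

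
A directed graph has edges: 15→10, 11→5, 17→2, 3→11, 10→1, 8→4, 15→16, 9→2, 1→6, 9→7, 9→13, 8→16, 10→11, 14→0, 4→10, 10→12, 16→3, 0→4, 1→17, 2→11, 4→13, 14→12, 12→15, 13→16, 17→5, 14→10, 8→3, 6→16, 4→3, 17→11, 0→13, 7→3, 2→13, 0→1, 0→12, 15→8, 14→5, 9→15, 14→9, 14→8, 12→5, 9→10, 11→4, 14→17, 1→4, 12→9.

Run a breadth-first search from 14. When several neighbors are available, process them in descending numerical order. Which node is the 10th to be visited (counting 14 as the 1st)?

Visit 14; enqueue 17, 12, 10, 9, 8, 5, 0 → queue [17, 12, 10, 9, 8, 5, 0]
Visit 17; enqueue 11, 2 → queue [12, 10, 9, 8, 5, 0, 11, 2]
Visit 12; enqueue 15 → queue [10, 9, 8, 5, 0, 11, 2, 15]
Visit 10; enqueue 1 → queue [9, 8, 5, 0, 11, 2, 15, 1]
Visit 9; enqueue 13, 7 → queue [8, 5, 0, 11, 2, 15, 1, 13, 7]
Visit 8; enqueue 16, 4, 3 → queue [5, 0, 11, 2, 15, 1, 13, 7, 16, 4, 3]
Visit 5 → queue [0, 11, 2, 15, 1, 13, 7, 16, 4, 3]
Visit 0 → queue [11, 2, 15, 1, 13, 7, 16, 4, 3]
Visit 11 → queue [2, 15, 1, 13, 7, 16, 4, 3]
Visit 2 → queue [15, 1, 13, 7, 16, 4, 3]
Visit 15 → queue [1, 13, 7, 16, 4, 3]
Visit 1; enqueue 6 → queue [13, 7, 16, 4, 3, 6]
Visit 13 → queue [7, 16, 4, 3, 6]
Visit 7 → queue [16, 4, 3, 6]
Visit 16 → queue [4, 3, 6]
Visit 4 → queue [3, 6]
Visit 3 → queue [6]
Visit 6 → queue []

Visit order: 14, 17, 12, 10, 9, 8, 5, 0, 11, 2, 15, 1, 13, 7, 16, 4, 3, 6

2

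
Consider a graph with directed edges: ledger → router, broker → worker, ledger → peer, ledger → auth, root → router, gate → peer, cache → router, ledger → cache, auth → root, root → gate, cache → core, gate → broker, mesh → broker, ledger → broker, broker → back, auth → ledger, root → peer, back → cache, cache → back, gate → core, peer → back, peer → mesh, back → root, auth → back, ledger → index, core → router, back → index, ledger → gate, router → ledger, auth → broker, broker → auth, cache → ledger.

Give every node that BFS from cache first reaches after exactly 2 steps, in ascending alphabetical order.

Level 0: cache
Level 1: back, core, ledger, router
Level 2: auth, broker, gate, index, peer, root
Level 3: mesh, worker

auth, broker, gate, index, peer, root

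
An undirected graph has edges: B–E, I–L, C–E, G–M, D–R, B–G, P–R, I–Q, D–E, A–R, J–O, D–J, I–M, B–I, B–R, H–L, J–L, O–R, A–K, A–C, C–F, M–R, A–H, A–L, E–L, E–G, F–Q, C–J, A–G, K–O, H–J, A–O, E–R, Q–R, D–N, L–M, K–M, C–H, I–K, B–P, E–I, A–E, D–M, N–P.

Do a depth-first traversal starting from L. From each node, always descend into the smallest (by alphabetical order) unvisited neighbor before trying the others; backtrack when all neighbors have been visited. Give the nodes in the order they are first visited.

L -> A -> C -> E -> B -> G -> M -> D -> J -> H -> O -> K -> I -> Q -> F -> R -> P -> N

Visit L
L → A
A → C
C → E
E → B
B → G
G → M
M → D
D → J
J → H
J → O
O → K
K → I
I → Q
Q → F
Q → R
R → P
P → N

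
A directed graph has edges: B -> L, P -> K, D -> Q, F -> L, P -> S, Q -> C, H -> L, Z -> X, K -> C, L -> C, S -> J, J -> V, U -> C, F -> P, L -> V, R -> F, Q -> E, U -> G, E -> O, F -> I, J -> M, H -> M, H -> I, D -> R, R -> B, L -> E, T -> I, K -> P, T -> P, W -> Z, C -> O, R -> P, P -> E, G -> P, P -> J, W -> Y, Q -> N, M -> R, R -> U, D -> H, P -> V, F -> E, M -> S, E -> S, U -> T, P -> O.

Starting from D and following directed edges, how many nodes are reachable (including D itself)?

21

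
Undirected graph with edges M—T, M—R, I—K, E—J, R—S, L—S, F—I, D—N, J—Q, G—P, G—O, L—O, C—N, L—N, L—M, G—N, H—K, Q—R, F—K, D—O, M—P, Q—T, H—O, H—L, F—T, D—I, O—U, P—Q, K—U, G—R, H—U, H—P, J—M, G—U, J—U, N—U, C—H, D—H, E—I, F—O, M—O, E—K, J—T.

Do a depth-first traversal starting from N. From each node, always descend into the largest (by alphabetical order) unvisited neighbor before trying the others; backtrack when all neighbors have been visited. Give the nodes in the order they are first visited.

Visit N
N → U
U → O
O → M
M → T
T → Q
Q → R
R → S
S → L
L → H
H → P
P → G
H → K
K → I
I → F
I → E
E → J
I → D
H → C

N U O M T Q R S L H P G K I F E J D C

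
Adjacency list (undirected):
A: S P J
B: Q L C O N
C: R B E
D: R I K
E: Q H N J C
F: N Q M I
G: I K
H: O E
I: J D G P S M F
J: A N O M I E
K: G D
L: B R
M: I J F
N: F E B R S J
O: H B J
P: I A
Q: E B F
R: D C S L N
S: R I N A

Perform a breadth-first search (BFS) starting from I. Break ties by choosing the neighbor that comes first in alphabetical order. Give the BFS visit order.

I, D, F, G, J, M, P, S, K, R, N, Q, A, E, O, C, L, B, H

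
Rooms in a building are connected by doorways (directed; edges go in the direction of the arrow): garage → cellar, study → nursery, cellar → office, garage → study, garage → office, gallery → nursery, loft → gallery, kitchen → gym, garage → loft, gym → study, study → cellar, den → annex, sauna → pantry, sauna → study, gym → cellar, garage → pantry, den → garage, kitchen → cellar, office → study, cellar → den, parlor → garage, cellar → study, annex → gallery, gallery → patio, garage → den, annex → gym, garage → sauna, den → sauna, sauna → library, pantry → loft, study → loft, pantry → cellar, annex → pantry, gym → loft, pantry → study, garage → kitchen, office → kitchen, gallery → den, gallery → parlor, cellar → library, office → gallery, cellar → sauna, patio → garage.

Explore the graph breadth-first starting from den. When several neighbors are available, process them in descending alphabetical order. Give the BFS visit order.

Visit den; enqueue sauna, garage, annex → queue [sauna, garage, annex]
Visit sauna; enqueue study, pantry, library → queue [garage, annex, study, pantry, library]
Visit garage; enqueue office, loft, kitchen, cellar → queue [annex, study, pantry, library, office, loft, kitchen, cellar]
Visit annex; enqueue gym, gallery → queue [study, pantry, library, office, loft, kitchen, cellar, gym, gallery]
Visit study; enqueue nursery → queue [pantry, library, office, loft, kitchen, cellar, gym, gallery, nursery]
Visit pantry → queue [library, office, loft, kitchen, cellar, gym, gallery, nursery]
Visit library → queue [office, loft, kitchen, cellar, gym, gallery, nursery]
Visit office → queue [loft, kitchen, cellar, gym, gallery, nursery]
Visit loft → queue [kitchen, cellar, gym, gallery, nursery]
Visit kitchen → queue [cellar, gym, gallery, nursery]
Visit cellar → queue [gym, gallery, nursery]
Visit gym → queue [gallery, nursery]
Visit gallery; enqueue patio, parlor → queue [nursery, patio, parlor]
Visit nursery → queue [patio, parlor]
Visit patio → queue [parlor]
Visit parlor → queue []

den → sauna → garage → annex → study → pantry → library → office → loft → kitchen → cellar → gym → gallery → nursery → patio → parlor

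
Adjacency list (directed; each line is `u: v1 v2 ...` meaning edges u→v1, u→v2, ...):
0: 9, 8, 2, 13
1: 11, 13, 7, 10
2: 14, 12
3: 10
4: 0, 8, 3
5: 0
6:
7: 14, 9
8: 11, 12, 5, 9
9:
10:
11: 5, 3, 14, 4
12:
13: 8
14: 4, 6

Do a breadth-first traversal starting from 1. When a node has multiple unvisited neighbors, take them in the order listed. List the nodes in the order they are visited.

Visit 1; enqueue 11, 13, 7, 10 → queue [11, 13, 7, 10]
Visit 11; enqueue 5, 3, 14, 4 → queue [13, 7, 10, 5, 3, 14, 4]
Visit 13; enqueue 8 → queue [7, 10, 5, 3, 14, 4, 8]
Visit 7; enqueue 9 → queue [10, 5, 3, 14, 4, 8, 9]
Visit 10 → queue [5, 3, 14, 4, 8, 9]
Visit 5; enqueue 0 → queue [3, 14, 4, 8, 9, 0]
Visit 3 → queue [14, 4, 8, 9, 0]
Visit 14; enqueue 6 → queue [4, 8, 9, 0, 6]
Visit 4 → queue [8, 9, 0, 6]
Visit 8; enqueue 12 → queue [9, 0, 6, 12]
Visit 9 → queue [0, 6, 12]
Visit 0; enqueue 2 → queue [6, 12, 2]
Visit 6 → queue [12, 2]
Visit 12 → queue [2]
Visit 2 → queue []

1, 11, 13, 7, 10, 5, 3, 14, 4, 8, 9, 0, 6, 12, 2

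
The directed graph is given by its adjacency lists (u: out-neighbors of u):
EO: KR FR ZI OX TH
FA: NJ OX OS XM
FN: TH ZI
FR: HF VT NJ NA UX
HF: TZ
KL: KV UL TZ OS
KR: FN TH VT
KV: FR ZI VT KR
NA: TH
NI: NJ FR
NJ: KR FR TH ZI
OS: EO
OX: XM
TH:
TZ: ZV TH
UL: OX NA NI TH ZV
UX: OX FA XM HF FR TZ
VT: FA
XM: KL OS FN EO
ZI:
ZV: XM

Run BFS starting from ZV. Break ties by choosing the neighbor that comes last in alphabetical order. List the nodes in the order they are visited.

Visit ZV; enqueue XM → queue [XM]
Visit XM; enqueue OS, KL, FN, EO → queue [OS, KL, FN, EO]
Visit OS → queue [KL, FN, EO]
Visit KL; enqueue UL, TZ, KV → queue [FN, EO, UL, TZ, KV]
Visit FN; enqueue ZI, TH → queue [EO, UL, TZ, KV, ZI, TH]
Visit EO; enqueue OX, KR, FR → queue [UL, TZ, KV, ZI, TH, OX, KR, FR]
Visit UL; enqueue NI, NA → queue [TZ, KV, ZI, TH, OX, KR, FR, NI, NA]
Visit TZ → queue [KV, ZI, TH, OX, KR, FR, NI, NA]
Visit KV; enqueue VT → queue [ZI, TH, OX, KR, FR, NI, NA, VT]
Visit ZI → queue [TH, OX, KR, FR, NI, NA, VT]
Visit TH → queue [OX, KR, FR, NI, NA, VT]
Visit OX → queue [KR, FR, NI, NA, VT]
Visit KR → queue [FR, NI, NA, VT]
Visit FR; enqueue UX, NJ, HF → queue [NI, NA, VT, UX, NJ, HF]
Visit NI → queue [NA, VT, UX, NJ, HF]
Visit NA → queue [VT, UX, NJ, HF]
Visit VT; enqueue FA → queue [UX, NJ, HF, FA]
Visit UX → queue [NJ, HF, FA]
Visit NJ → queue [HF, FA]
Visit HF → queue [FA]
Visit FA → queue []

ZV XM OS KL FN EO UL TZ KV ZI TH OX KR FR NI NA VT UX NJ HF FA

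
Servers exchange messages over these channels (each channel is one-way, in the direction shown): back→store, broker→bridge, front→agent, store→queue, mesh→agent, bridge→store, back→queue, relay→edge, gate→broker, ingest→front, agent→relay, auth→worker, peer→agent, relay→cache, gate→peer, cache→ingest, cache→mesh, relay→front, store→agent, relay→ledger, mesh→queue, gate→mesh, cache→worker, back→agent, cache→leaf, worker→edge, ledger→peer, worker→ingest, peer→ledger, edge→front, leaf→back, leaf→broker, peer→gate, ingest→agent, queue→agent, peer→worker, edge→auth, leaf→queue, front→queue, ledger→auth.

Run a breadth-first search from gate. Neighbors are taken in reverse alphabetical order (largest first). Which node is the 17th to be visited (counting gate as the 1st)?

leaf

Visit gate; enqueue peer, mesh, broker → queue [peer, mesh, broker]
Visit peer; enqueue worker, ledger, agent → queue [mesh, broker, worker, ledger, agent]
Visit mesh; enqueue queue → queue [broker, worker, ledger, agent, queue]
Visit broker; enqueue bridge → queue [worker, ledger, agent, queue, bridge]
Visit worker; enqueue ingest, edge → queue [ledger, agent, queue, bridge, ingest, edge]
Visit ledger; enqueue auth → queue [agent, queue, bridge, ingest, edge, auth]
Visit agent; enqueue relay → queue [queue, bridge, ingest, edge, auth, relay]
Visit queue → queue [bridge, ingest, edge, auth, relay]
Visit bridge; enqueue store → queue [ingest, edge, auth, relay, store]
Visit ingest; enqueue front → queue [edge, auth, relay, store, front]
Visit edge → queue [auth, relay, store, front]
Visit auth → queue [relay, store, front]
Visit relay; enqueue cache → queue [store, front, cache]
Visit store → queue [front, cache]
Visit front → queue [cache]
Visit cache; enqueue leaf → queue [leaf]
Visit leaf; enqueue back → queue [back]
Visit back → queue []

Visit order: gate, peer, mesh, broker, worker, ledger, agent, queue, bridge, ingest, edge, auth, relay, store, front, cache, leaf, back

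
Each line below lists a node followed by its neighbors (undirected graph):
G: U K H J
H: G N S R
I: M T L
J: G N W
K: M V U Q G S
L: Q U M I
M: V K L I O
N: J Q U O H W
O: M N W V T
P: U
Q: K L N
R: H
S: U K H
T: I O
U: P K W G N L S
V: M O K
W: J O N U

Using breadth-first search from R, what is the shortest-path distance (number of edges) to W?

Level 0: R
Level 1: H
Level 2: G, N, S
Level 3: J, K, O, Q, U, W
Level 4: L, M, P, T, V
Level 5: I
W first appears at level 3.

3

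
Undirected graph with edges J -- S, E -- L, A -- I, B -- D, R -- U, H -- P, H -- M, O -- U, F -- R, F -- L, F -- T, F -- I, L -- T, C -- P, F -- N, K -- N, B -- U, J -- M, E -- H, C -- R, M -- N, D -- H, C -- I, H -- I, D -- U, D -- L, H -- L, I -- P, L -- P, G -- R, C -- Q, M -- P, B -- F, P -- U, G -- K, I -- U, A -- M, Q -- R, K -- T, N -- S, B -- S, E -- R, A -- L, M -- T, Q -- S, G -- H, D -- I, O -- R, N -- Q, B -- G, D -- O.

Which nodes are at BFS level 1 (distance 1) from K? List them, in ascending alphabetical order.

Level 0: K
Level 1: G, N, T
Level 2: B, F, H, L, M, Q, R, S
Level 3: A, C, D, E, I, J, O, P, U

G, N, T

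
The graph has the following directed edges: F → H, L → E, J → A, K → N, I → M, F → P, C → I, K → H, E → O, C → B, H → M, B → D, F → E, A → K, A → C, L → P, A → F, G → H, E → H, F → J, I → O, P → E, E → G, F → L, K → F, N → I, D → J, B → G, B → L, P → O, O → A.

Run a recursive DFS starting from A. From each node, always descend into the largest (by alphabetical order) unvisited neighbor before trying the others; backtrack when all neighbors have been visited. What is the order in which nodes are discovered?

Visit A
A → K
K → N
N → I
I → O
I → M
K → H
K → F
F → P
P → E
E → G
F → L
F → J
A → C
C → B
B → D

A, K, N, I, O, M, H, F, P, E, G, L, J, C, B, D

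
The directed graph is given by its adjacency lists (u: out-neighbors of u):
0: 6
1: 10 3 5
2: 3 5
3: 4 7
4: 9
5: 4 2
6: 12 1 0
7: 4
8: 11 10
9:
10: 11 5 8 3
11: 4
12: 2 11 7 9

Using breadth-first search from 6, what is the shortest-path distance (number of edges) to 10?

Level 0: 6
Level 1: 0, 1, 12
Level 2: 2, 3, 5, 7, 9, 10, 11
Level 3: 4, 8
10 first appears at level 2.

2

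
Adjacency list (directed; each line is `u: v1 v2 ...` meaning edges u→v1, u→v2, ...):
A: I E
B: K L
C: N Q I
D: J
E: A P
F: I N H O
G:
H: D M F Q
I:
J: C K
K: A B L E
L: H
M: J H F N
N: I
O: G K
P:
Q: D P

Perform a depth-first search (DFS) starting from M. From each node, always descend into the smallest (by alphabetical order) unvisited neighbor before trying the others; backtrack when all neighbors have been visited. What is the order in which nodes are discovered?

Visit M
M → F
F → H
H → D
D → J
J → C
C → I
C → N
C → Q
Q → P
J → K
K → A
A → E
K → B
B → L
F → O
O → G

M F H D J C I N Q P K A E B L O G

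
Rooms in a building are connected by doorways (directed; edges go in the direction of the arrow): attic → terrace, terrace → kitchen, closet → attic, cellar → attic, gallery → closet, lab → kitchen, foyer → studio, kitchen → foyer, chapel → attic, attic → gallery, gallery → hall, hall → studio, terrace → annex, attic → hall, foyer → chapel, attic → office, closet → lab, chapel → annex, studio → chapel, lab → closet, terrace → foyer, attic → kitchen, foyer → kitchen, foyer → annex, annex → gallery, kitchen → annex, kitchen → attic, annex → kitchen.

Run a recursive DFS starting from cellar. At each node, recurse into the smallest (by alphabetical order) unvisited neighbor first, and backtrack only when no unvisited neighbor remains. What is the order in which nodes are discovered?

cellar → attic → gallery → closet → lab → kitchen → annex → foyer → chapel → studio → hall → office → terrace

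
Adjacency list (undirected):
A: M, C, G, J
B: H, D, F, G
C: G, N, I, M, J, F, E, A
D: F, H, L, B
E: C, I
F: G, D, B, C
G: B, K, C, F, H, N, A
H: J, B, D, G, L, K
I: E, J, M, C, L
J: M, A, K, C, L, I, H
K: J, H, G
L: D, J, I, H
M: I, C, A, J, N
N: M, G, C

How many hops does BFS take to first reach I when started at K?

2

Level 0: K
Level 1: G, H, J
Level 2: A, B, C, D, F, I, L, M, N
Level 3: E
I first appears at level 2.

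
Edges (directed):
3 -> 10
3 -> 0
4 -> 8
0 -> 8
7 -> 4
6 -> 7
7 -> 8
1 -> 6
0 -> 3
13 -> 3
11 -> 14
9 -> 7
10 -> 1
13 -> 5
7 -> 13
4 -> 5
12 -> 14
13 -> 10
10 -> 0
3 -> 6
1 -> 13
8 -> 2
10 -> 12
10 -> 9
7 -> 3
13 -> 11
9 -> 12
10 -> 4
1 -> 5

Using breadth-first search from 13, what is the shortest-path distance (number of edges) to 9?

Level 0: 13
Level 1: 3, 5, 10, 11
Level 2: 0, 1, 4, 6, 9, 12, 14
Level 3: 7, 8
Level 4: 2
9 first appears at level 2.

2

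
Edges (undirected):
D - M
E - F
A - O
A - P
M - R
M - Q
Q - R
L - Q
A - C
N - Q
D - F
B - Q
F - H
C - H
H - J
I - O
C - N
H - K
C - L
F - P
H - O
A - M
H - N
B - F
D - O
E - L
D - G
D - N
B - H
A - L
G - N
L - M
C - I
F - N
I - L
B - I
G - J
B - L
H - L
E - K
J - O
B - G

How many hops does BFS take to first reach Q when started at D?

Level 0: D
Level 1: F, G, M, N, O
Level 2: A, B, C, E, H, I, J, L, P, Q, R
Level 3: K
Q first appears at level 2.

2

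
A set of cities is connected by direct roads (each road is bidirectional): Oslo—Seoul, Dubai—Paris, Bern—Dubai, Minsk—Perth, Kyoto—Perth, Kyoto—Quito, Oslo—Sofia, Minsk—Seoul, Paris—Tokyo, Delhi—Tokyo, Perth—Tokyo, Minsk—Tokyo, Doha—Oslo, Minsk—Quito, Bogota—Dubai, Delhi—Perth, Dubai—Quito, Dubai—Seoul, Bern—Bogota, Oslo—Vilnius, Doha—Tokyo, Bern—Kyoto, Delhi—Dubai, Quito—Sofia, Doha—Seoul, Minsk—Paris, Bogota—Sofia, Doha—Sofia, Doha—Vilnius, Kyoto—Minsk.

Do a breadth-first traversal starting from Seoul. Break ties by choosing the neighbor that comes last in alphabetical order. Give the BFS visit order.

Visit Seoul; enqueue Oslo, Minsk, Dubai, Doha → queue [Oslo, Minsk, Dubai, Doha]
Visit Oslo; enqueue Vilnius, Sofia → queue [Minsk, Dubai, Doha, Vilnius, Sofia]
Visit Minsk; enqueue Tokyo, Quito, Perth, Paris, Kyoto → queue [Dubai, Doha, Vilnius, Sofia, Tokyo, Quito, Perth, Paris, Kyoto]
Visit Dubai; enqueue Delhi, Bogota, Bern → queue [Doha, Vilnius, Sofia, Tokyo, Quito, Perth, Paris, Kyoto, Delhi, Bogota, Bern]
Visit Doha → queue [Vilnius, Sofia, Tokyo, Quito, Perth, Paris, Kyoto, Delhi, Bogota, Bern]
Visit Vilnius → queue [Sofia, Tokyo, Quito, Perth, Paris, Kyoto, Delhi, Bogota, Bern]
Visit Sofia → queue [Tokyo, Quito, Perth, Paris, Kyoto, Delhi, Bogota, Bern]
Visit Tokyo → queue [Quito, Perth, Paris, Kyoto, Delhi, Bogota, Bern]
Visit Quito → queue [Perth, Paris, Kyoto, Delhi, Bogota, Bern]
Visit Perth → queue [Paris, Kyoto, Delhi, Bogota, Bern]
Visit Paris → queue [Kyoto, Delhi, Bogota, Bern]
Visit Kyoto → queue [Delhi, Bogota, Bern]
Visit Delhi → queue [Bogota, Bern]
Visit Bogota → queue [Bern]
Visit Bern → queue []

Seoul → Oslo → Minsk → Dubai → Doha → Vilnius → Sofia → Tokyo → Quito → Perth → Paris → Kyoto → Delhi → Bogota → Bern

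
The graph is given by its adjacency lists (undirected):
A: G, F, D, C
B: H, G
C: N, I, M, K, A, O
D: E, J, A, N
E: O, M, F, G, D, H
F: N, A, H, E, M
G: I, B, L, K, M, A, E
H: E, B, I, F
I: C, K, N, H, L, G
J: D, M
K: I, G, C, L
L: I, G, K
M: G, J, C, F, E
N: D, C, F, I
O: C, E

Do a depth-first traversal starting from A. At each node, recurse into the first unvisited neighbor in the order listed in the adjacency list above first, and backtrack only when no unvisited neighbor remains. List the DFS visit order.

A -> G -> I -> C -> N -> D -> E -> O -> M -> J -> F -> H -> B -> K -> L

Visit A
A → G
G → I
I → C
C → N
N → D
D → E
E → O
E → M
M → J
M → F
F → H
H → B
C → K
K → L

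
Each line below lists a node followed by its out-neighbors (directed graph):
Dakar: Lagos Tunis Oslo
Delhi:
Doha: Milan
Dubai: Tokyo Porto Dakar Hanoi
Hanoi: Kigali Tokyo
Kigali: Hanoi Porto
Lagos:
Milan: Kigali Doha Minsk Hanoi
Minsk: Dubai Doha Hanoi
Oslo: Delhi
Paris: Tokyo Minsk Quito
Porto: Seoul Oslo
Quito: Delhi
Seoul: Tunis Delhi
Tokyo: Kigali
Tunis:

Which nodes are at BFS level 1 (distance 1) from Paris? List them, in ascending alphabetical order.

Minsk, Quito, Tokyo

Level 0: Paris
Level 1: Minsk, Quito, Tokyo
Level 2: Delhi, Doha, Dubai, Hanoi, Kigali
Level 3: Dakar, Milan, Porto
Level 4: Lagos, Oslo, Seoul, Tunis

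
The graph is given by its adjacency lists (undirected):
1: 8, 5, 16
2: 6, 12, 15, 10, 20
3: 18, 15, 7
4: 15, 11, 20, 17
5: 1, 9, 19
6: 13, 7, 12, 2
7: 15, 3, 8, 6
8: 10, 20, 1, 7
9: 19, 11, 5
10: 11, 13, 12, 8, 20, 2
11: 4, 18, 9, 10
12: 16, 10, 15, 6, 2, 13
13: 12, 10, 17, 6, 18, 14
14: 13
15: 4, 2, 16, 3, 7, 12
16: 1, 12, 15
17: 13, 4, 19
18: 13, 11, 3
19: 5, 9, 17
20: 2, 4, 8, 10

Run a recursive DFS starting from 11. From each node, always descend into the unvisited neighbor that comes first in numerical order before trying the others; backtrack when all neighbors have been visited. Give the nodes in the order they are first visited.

11 4 15 2 6 7 3 18 13 10 8 1 5 9 19 17 16 12 20 14

Visit 11
11 → 4
4 → 15
15 → 2
2 → 6
6 → 7
7 → 3
3 → 18
18 → 13
13 → 10
10 → 8
8 → 1
1 → 5
5 → 9
9 → 19
19 → 17
1 → 16
16 → 12
8 → 20
13 → 14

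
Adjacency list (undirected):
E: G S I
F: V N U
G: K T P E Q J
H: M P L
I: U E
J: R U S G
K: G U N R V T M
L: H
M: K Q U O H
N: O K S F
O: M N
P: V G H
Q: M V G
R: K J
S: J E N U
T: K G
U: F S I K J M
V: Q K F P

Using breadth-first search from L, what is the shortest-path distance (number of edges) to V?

3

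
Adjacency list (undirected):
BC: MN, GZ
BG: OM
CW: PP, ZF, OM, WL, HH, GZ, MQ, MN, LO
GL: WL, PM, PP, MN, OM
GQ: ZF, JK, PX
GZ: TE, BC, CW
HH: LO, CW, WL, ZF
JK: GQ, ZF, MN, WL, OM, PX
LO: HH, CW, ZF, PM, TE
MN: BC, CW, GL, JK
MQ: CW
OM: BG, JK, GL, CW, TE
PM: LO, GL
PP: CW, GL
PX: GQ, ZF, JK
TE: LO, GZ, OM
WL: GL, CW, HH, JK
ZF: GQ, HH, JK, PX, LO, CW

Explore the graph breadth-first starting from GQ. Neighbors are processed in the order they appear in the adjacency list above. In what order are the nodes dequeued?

GQ ZF JK PX HH LO CW MN WL OM PM TE PP GZ MQ BC GL BG

Visit GQ; enqueue ZF, JK, PX → queue [ZF, JK, PX]
Visit ZF; enqueue HH, LO, CW → queue [JK, PX, HH, LO, CW]
Visit JK; enqueue MN, WL, OM → queue [PX, HH, LO, CW, MN, WL, OM]
Visit PX → queue [HH, LO, CW, MN, WL, OM]
Visit HH → queue [LO, CW, MN, WL, OM]
Visit LO; enqueue PM, TE → queue [CW, MN, WL, OM, PM, TE]
Visit CW; enqueue PP, GZ, MQ → queue [MN, WL, OM, PM, TE, PP, GZ, MQ]
Visit MN; enqueue BC, GL → queue [WL, OM, PM, TE, PP, GZ, MQ, BC, GL]
Visit WL → queue [OM, PM, TE, PP, GZ, MQ, BC, GL]
Visit OM; enqueue BG → queue [PM, TE, PP, GZ, MQ, BC, GL, BG]
Visit PM → queue [TE, PP, GZ, MQ, BC, GL, BG]
Visit TE → queue [PP, GZ, MQ, BC, GL, BG]
Visit PP → queue [GZ, MQ, BC, GL, BG]
Visit GZ → queue [MQ, BC, GL, BG]
Visit MQ → queue [BC, GL, BG]
Visit BC → queue [GL, BG]
Visit GL → queue [BG]
Visit BG → queue []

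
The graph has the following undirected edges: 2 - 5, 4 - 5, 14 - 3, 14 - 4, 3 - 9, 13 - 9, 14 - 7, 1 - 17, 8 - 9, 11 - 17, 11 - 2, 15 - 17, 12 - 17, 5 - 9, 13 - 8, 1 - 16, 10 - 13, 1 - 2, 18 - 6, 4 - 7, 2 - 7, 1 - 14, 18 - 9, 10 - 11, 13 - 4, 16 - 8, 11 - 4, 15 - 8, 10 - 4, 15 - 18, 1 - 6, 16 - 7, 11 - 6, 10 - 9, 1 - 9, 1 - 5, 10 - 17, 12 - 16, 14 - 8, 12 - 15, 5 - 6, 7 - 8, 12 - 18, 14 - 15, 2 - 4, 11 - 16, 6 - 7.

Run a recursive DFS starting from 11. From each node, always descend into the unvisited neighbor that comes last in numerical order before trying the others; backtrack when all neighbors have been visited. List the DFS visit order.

Visit 11
11 → 17
17 → 15
15 → 18
18 → 12
12 → 16
16 → 8
8 → 14
14 → 7
7 → 6
6 → 5
5 → 9
9 → 13
13 → 10
10 → 4
4 → 2
2 → 1
9 → 3

11, 17, 15, 18, 12, 16, 8, 14, 7, 6, 5, 9, 13, 10, 4, 2, 1, 3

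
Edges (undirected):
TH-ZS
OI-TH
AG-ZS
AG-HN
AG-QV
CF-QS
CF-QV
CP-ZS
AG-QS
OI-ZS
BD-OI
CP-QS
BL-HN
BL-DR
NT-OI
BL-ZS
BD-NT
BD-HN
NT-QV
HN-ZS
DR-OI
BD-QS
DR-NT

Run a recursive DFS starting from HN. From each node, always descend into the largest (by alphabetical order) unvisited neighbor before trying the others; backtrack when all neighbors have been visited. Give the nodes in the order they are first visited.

Visit HN
HN → ZS
ZS → TH
TH → OI
OI → NT
NT → QV
QV → CF
CF → QS
QS → CP
QS → BD
QS → AG
NT → DR
DR → BL

HN, ZS, TH, OI, NT, QV, CF, QS, CP, BD, AG, DR, BL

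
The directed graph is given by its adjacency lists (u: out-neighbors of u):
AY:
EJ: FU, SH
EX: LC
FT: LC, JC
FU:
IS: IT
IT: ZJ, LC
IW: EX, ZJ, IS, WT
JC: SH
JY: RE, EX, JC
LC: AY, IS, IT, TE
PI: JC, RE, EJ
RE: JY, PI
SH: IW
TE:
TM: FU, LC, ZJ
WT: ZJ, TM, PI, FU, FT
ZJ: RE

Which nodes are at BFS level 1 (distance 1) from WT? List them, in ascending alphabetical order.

FT, FU, PI, TM, ZJ

Level 0: WT
Level 1: FT, FU, PI, TM, ZJ
Level 2: EJ, JC, LC, RE
Level 3: AY, IS, IT, JY, SH, TE
Level 4: EX, IW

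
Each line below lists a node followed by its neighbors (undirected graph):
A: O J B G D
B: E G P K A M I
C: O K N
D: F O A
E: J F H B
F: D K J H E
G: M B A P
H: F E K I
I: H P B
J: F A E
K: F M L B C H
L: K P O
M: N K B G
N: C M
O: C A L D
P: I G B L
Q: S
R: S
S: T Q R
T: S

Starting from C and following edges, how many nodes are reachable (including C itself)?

16

BFS from C visits: C, O, N, K, L, D, A, M, H, F, B, P, J, G, I, E
Reachable nodes: 16 of 20 total.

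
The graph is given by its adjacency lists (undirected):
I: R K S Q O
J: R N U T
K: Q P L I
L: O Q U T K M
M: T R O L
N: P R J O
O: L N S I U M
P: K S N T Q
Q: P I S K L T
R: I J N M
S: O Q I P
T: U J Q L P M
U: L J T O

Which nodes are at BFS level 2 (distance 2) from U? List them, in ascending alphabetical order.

I, K, M, N, P, Q, R, S

Level 0: U
Level 1: J, L, O, T
Level 2: I, K, M, N, P, Q, R, S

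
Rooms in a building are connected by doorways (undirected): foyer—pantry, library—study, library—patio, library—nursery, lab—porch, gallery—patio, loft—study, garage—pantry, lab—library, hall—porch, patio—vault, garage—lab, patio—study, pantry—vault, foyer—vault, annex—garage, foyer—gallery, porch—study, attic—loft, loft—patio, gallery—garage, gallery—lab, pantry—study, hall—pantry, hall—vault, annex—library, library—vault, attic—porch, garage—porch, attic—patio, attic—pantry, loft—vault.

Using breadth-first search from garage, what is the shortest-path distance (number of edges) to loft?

Level 0: garage
Level 1: annex, gallery, lab, pantry, porch
Level 2: attic, foyer, hall, library, patio, study, vault
Level 3: loft, nursery
loft first appears at level 3.

3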